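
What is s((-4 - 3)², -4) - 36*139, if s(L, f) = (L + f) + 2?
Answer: -4957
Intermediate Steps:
s(L, f) = 2 + L + f
s((-4 - 3)², -4) - 36*139 = (2 + (-4 - 3)² - 4) - 36*139 = (2 + (-7)² - 4) - 5004 = (2 + 49 - 4) - 5004 = 47 - 5004 = -4957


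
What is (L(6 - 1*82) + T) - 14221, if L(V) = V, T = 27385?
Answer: 13088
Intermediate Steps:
(L(6 - 1*82) + T) - 14221 = ((6 - 1*82) + 27385) - 14221 = ((6 - 82) + 27385) - 14221 = (-76 + 27385) - 14221 = 27309 - 14221 = 13088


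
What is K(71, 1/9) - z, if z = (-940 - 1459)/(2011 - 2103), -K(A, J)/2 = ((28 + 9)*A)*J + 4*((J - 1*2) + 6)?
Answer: -177397/276 ≈ -642.74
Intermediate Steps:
K(A, J) = -32 - 8*J - 74*A*J (K(A, J) = -2*(((28 + 9)*A)*J + 4*((J - 1*2) + 6)) = -2*((37*A)*J + 4*((J - 2) + 6)) = -2*(37*A*J + 4*((-2 + J) + 6)) = -2*(37*A*J + 4*(4 + J)) = -2*(37*A*J + (16 + 4*J)) = -2*(16 + 4*J + 37*A*J) = -32 - 8*J - 74*A*J)
z = 2399/92 (z = -2399/(-92) = -2399*(-1/92) = 2399/92 ≈ 26.076)
K(71, 1/9) - z = (-32 - 8/9 - 74*71/9) - 1*2399/92 = (-32 - 8*⅑ - 74*71*⅑) - 2399/92 = (-32 - 8/9 - 5254/9) - 2399/92 = -1850/3 - 2399/92 = -177397/276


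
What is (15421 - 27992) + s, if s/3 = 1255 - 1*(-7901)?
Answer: 14897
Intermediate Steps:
s = 27468 (s = 3*(1255 - 1*(-7901)) = 3*(1255 + 7901) = 3*9156 = 27468)
(15421 - 27992) + s = (15421 - 27992) + 27468 = -12571 + 27468 = 14897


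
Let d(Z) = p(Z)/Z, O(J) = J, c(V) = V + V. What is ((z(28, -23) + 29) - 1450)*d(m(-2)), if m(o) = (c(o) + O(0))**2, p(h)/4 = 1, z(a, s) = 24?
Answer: -1397/4 ≈ -349.25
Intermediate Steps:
c(V) = 2*V
p(h) = 4 (p(h) = 4*1 = 4)
m(o) = 4*o**2 (m(o) = (2*o + 0)**2 = (2*o)**2 = 4*o**2)
d(Z) = 4/Z
((z(28, -23) + 29) - 1450)*d(m(-2)) = ((24 + 29) - 1450)*(4/((4*(-2)**2))) = (53 - 1450)*(4/((4*4))) = -5588/16 = -1397*1/4 = -1397/4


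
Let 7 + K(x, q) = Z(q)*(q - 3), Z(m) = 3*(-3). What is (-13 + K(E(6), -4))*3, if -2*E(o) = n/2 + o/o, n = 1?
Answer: 129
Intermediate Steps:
Z(m) = -9
E(o) = -¾ (E(o) = -(1/2 + o/o)/2 = -(1*(½) + 1)/2 = -(½ + 1)/2 = -½*3/2 = -¾)
K(x, q) = 20 - 9*q (K(x, q) = -7 - 9*(q - 3) = -7 - 9*(-3 + q) = -7 + (27 - 9*q) = 20 - 9*q)
(-13 + K(E(6), -4))*3 = (-13 + (20 - 9*(-4)))*3 = (-13 + (20 + 36))*3 = (-13 + 56)*3 = 43*3 = 129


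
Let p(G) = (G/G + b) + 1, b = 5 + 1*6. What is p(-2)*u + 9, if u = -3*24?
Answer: -927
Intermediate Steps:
b = 11 (b = 5 + 6 = 11)
p(G) = 13 (p(G) = (G/G + 11) + 1 = (1 + 11) + 1 = 12 + 1 = 13)
u = -72
p(-2)*u + 9 = 13*(-72) + 9 = -936 + 9 = -927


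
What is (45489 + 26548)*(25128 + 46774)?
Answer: 5179604374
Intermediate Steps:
(45489 + 26548)*(25128 + 46774) = 72037*71902 = 5179604374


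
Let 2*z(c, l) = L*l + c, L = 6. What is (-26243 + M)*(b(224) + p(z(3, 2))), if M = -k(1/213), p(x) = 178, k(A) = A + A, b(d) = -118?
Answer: -111795220/71 ≈ -1.5746e+6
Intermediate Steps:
k(A) = 2*A
z(c, l) = c/2 + 3*l (z(c, l) = (6*l + c)/2 = (c + 6*l)/2 = c/2 + 3*l)
M = -2/213 ≈ -0.0093897
(-26243 + M)*(b(224) + p(z(3, 2))) = (-26243 - 2/213)*(-118 + 178) = -5589761/213*60 = -111795220/71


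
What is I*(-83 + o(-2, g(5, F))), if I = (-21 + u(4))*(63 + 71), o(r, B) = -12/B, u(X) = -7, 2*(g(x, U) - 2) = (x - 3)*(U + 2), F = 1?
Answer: 1602104/5 ≈ 3.2042e+5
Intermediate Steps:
g(x, U) = 2 + (-3 + x)*(2 + U)/2 (g(x, U) = 2 + ((x - 3)*(U + 2))/2 = 2 + ((-3 + x)*(2 + U))/2 = 2 + (-3 + x)*(2 + U)/2)
I = -3752 (I = (-21 - 7)*(63 + 71) = -28*134 = -3752)
I*(-83 + o(-2, g(5, F))) = -3752*(-83 - 12/(-1 + 5 - 3/2*1 + (1/2)*1*5)) = -3752*(-83 - 12/(-1 + 5 - 3/2 + 5/2)) = -3752*(-83 - 12/5) = -3752*(-427/5) = 1602104/5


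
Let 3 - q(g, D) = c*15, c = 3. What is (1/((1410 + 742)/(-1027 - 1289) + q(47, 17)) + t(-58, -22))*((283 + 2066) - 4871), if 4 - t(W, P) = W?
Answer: -149427821/956 ≈ -1.5631e+5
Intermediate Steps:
t(W, P) = 4 - W
q(g, D) = -42 (q(g, D) = 3 - 3*15 = 3 - 1*45 = 3 - 45 = -42)
(1/((1410 + 742)/(-1027 - 1289) + q(47, 17)) + t(-58, -22))*((283 + 2066) - 4871) = (1/((1410 + 742)/(-1027 - 1289) - 42) + (4 - 1*(-58)))*((283 + 2066) - 4871) = (1/(2152/(-2316) - 42) + (4 + 58))*(2349 - 4871) = (1/(2152*(-1/2316) - 42) + 62)*(-2522) = (1/(-538/579 - 42) + 62)*(-2522) = (1/(-24856/579) + 62)*(-2522) = (-579/24856 + 62)*(-2522) = (1540493/24856)*(-2522) = -149427821/956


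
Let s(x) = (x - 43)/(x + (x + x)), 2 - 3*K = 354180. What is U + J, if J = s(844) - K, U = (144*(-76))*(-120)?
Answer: 3624151993/2532 ≈ 1.4313e+6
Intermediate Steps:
K = -354178/3 (K = ⅔ - ⅓*354180 = ⅔ - 118060 = -354178/3 ≈ -1.1806e+5)
s(x) = (-43 + x)/(3*x) (s(x) = (-43 + x)/(x + 2*x) = (-43 + x)/((3*x)) = (-43 + x)*(1/(3*x)) = (-43 + x)/(3*x))
U = 1313280 (U = -10944*(-120) = 1313280)
J = 298927033/2532 (J = (⅓)*(-43 + 844)/844 - 1*(-354178/3) = (⅓)*(1/844)*801 + 354178/3 = 267/844 + 354178/3 = 298927033/2532 ≈ 1.1806e+5)
U + J = 1313280 + 298927033/2532 = 3624151993/2532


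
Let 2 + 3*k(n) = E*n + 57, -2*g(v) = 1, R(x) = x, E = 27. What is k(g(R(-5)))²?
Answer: 6889/36 ≈ 191.36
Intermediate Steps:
g(v) = -½ (g(v) = -½*1 = -½)
k(n) = 55/3 + 9*n (k(n) = -⅔ + (27*n + 57)/3 = -⅔ + (57 + 27*n)/3 = -⅔ + (19 + 9*n) = 55/3 + 9*n)
k(g(R(-5)))² = (55/3 + 9*(-½))² = (55/3 - 9/2)² = (83/6)² = 6889/36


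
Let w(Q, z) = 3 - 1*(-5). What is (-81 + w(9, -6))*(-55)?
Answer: 4015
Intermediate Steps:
w(Q, z) = 8 (w(Q, z) = 3 + 5 = 8)
(-81 + w(9, -6))*(-55) = (-81 + 8)*(-55) = -73*(-55) = 4015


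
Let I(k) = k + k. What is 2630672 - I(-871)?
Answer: 2632414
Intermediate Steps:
I(k) = 2*k
2630672 - I(-871) = 2630672 - 2*(-871) = 2630672 - 1*(-1742) = 2630672 + 1742 = 2632414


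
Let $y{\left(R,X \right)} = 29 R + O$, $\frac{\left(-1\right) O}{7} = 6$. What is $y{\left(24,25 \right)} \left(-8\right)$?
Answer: $-5232$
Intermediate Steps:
$O = -42$ ($O = \left(-7\right) 6 = -42$)
$y{\left(R,X \right)} = -42 + 29 R$ ($y{\left(R,X \right)} = 29 R - 42 = -42 + 29 R$)
$y{\left(24,25 \right)} \left(-8\right) = \left(-42 + 29 \cdot 24\right) \left(-8\right) = \left(-42 + 696\right) \left(-8\right) = 654 \left(-8\right) = -5232$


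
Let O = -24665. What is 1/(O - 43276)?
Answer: -1/67941 ≈ -1.4719e-5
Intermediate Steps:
1/(O - 43276) = 1/(-24665 - 43276) = 1/(-67941) = -1/67941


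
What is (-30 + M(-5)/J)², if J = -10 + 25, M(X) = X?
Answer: 8281/9 ≈ 920.11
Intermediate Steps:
J = 15
(-30 + M(-5)/J)² = (-30 - 5/15)² = (-30 - 5*1/15)² = (-30 - ⅓)² = (-91/3)² = 8281/9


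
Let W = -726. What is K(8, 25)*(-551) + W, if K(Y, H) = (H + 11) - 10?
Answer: -15052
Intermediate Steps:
K(Y, H) = 1 + H (K(Y, H) = (11 + H) - 10 = 1 + H)
K(8, 25)*(-551) + W = (1 + 25)*(-551) - 726 = 26*(-551) - 726 = -14326 - 726 = -15052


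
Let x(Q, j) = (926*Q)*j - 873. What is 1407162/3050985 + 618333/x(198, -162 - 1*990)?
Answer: 4687795135771/10228924523055 ≈ 0.45829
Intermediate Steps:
x(Q, j) = -873 + 926*Q*j (x(Q, j) = 926*Q*j - 873 = -873 + 926*Q*j)
1407162/3050985 + 618333/x(198, -162 - 1*990) = 1407162/3050985 + 618333/(-873 + 926*198*(-162 - 1*990)) = 1407162*(1/3050985) + 618333/(-873 + 926*198*(-162 - 990)) = 469054/1016995 + 618333/(-873 + 926*198*(-1152)) = 469054/1016995 + 618333/(-873 - 211216896) = 469054/1016995 + 618333/(-211217769) = 469054/1016995 + 618333*(-1/211217769) = 469054/1016995 - 206111/70405923 = 4687795135771/10228924523055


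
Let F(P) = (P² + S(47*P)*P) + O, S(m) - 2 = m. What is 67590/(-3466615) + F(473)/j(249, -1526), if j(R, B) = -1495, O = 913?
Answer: -7446899247283/1036517885 ≈ -7184.5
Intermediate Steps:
S(m) = 2 + m
F(P) = 913 + P² + P*(2 + 47*P) (F(P) = (P² + (2 + 47*P)*P) + 913 = (P² + P*(2 + 47*P)) + 913 = 913 + P² + P*(2 + 47*P))
67590/(-3466615) + F(473)/j(249, -1526) = 67590/(-3466615) + (913 + 2*473 + 48*473²)/(-1495) = 67590*(-1/3466615) + (913 + 946 + 48*223729)*(-1/1495) = -13518/693323 + (913 + 946 + 10738992)*(-1/1495) = -13518/693323 + 10740851*(-1/1495) = -13518/693323 - 10740851/1495 = -7446899247283/1036517885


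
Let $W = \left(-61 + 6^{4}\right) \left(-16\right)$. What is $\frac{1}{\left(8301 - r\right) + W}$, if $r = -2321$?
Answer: $- \frac{1}{9138} \approx -0.00010943$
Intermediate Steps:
$W = -19760$ ($W = \left(-61 + 1296\right) \left(-16\right) = 1235 \left(-16\right) = -19760$)
$\frac{1}{\left(8301 - r\right) + W} = \frac{1}{\left(8301 - -2321\right) - 19760} = \frac{1}{\left(8301 + 2321\right) - 19760} = \frac{1}{10622 - 19760} = \frac{1}{-9138} = - \frac{1}{9138}$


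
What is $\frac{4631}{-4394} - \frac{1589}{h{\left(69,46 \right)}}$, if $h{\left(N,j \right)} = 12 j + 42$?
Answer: $- \frac{2433220}{652509} \approx -3.729$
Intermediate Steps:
$h{\left(N,j \right)} = 42 + 12 j$
$\frac{4631}{-4394} - \frac{1589}{h{\left(69,46 \right)}} = \frac{4631}{-4394} - \frac{1589}{42 + 12 \cdot 46} = 4631 \left(- \frac{1}{4394}\right) - \frac{1589}{42 + 552} = - \frac{4631}{4394} - \frac{1589}{594} = - \frac{2433220}{652509}$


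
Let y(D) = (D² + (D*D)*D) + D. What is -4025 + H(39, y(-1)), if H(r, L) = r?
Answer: -3986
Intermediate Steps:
y(D) = D + D² + D³ (y(D) = (D² + D²*D) + D = (D² + D³) + D = D + D² + D³)
-4025 + H(39, y(-1)) = -4025 + 39 = -3986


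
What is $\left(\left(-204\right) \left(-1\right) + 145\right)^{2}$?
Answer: $121801$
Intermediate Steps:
$\left(\left(-204\right) \left(-1\right) + 145\right)^{2} = \left(204 + 145\right)^{2} = 349^{2} = 121801$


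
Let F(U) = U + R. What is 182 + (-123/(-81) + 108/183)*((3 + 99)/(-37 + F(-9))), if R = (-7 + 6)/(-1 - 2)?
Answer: 4444840/25071 ≈ 177.29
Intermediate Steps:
R = ⅓ (R = -1/(-3) = -1*(-⅓) = ⅓ ≈ 0.33333)
F(U) = ⅓ + U (F(U) = U + ⅓ = ⅓ + U)
182 + (-123/(-81) + 108/183)*((3 + 99)/(-37 + F(-9))) = 182 + (-123/(-81) + 108/183)*((3 + 99)/(-37 + (⅓ - 9))) = 182 + (-123*(-1/81) + 108*(1/183))*(102/(-37 - 26/3)) = 182 + (41/27 + 36/61)*(102/(-137/3)) = 182 + 3473*(102*(-3/137))/1647 = 182 + (3473/1647)*(-306/137) = 182 - 118082/25071 = 4444840/25071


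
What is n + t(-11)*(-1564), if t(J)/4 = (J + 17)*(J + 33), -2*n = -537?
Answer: -1651047/2 ≈ -8.2552e+5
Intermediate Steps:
n = 537/2 (n = -½*(-537) = 537/2 ≈ 268.50)
t(J) = 4*(17 + J)*(33 + J) (t(J) = 4*((J + 17)*(J + 33)) = 4*((17 + J)*(33 + J)) = 4*(17 + J)*(33 + J))
n + t(-11)*(-1564) = 537/2 + (2244 + 4*(-11)² + 200*(-11))*(-1564) = 537/2 + (2244 + 4*121 - 2200)*(-1564) = 537/2 + (2244 + 484 - 2200)*(-1564) = 537/2 + 528*(-1564) = 537/2 - 825792 = -1651047/2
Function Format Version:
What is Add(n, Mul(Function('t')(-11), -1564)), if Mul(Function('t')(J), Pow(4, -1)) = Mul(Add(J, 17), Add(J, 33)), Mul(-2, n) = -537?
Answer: Rational(-1651047, 2) ≈ -8.2552e+5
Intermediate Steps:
n = Rational(537, 2) (n = Mul(Rational(-1, 2), -537) = Rational(537, 2) ≈ 268.50)
Function('t')(J) = Mul(4, Add(17, J), Add(33, J)) (Function('t')(J) = Mul(4, Mul(Add(J, 17), Add(J, 33))) = Mul(4, Mul(Add(17, J), Add(33, J))) = Mul(4, Add(17, J), Add(33, J)))
Add(n, Mul(Function('t')(-11), -1564)) = Add(Rational(537, 2), Mul(Add(2244, Mul(4, Pow(-11, 2)), Mul(200, -11)), -1564)) = Add(Rational(537, 2), Mul(Add(2244, Mul(4, 121), -2200), -1564)) = Add(Rational(537, 2), Mul(Add(2244, 484, -2200), -1564)) = Add(Rational(537, 2), Mul(528, -1564)) = Add(Rational(537, 2), -825792) = Rational(-1651047, 2)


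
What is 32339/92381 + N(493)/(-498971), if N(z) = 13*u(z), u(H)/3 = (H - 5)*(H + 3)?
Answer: -855928592063/46095439951 ≈ -18.569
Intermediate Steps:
u(H) = 3*(-5 + H)*(3 + H) (u(H) = 3*((H - 5)*(H + 3)) = 3*((-5 + H)*(3 + H)) = 3*(-5 + H)*(3 + H))
N(z) = -585 - 78*z + 39*z**2 (N(z) = 13*(-45 - 6*z + 3*z**2) = -585 - 78*z + 39*z**2)
32339/92381 + N(493)/(-498971) = 32339/92381 + (-585 - 78*493 + 39*493**2)/(-498971) = 32339*(1/92381) + (-585 - 38454 + 39*243049)*(-1/498971) = 32339/92381 + (-585 - 38454 + 9478911)*(-1/498971) = 32339/92381 + 9439872*(-1/498971) = 32339/92381 - 9439872/498971 = -855928592063/46095439951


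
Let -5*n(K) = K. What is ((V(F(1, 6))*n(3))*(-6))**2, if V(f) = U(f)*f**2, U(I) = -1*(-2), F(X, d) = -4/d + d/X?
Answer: 1048576/25 ≈ 41943.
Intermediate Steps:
n(K) = -K/5
U(I) = 2
V(f) = 2*f**2
((V(F(1, 6))*n(3))*(-6))**2 = (((2*(-4/6 + 6/1)**2)*(-1/5*3))*(-6))**2 = (((2*(-4*1/6 + 6*1)**2)*(-3/5))*(-6))**2 = (((2*(-2/3 + 6)**2)*(-3/5))*(-6))**2 = (((2*(16/3)**2)*(-3/5))*(-6))**2 = (((2*(256/9))*(-3/5))*(-6))**2 = (((512/9)*(-3/5))*(-6))**2 = (-512/15*(-6))**2 = (1024/5)**2 = 1048576/25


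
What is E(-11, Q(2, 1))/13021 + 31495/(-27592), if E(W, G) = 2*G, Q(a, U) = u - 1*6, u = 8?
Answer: -409986027/359275432 ≈ -1.1411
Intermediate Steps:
Q(a, U) = 2 (Q(a, U) = 8 - 1*6 = 8 - 6 = 2)
E(-11, Q(2, 1))/13021 + 31495/(-27592) = (2*2)/13021 + 31495/(-27592) = 4*(1/13021) + 31495*(-1/27592) = 4/13021 - 31495/27592 = -409986027/359275432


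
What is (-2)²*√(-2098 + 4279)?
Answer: 4*√2181 ≈ 186.80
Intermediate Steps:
(-2)²*√(-2098 + 4279) = 4*√2181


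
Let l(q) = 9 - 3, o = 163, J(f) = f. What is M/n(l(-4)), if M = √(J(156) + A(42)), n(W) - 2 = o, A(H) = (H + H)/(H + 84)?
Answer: √1410/495 ≈ 0.075858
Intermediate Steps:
A(H) = 2*H/(84 + H) (A(H) = (2*H)/(84 + H) = 2*H/(84 + H))
l(q) = 6
n(W) = 165 (n(W) = 2 + 163 = 165)
M = √1410/3 (M = √(156 + 2*42/(84 + 42)) = √(156 + 2*42/126) = √(156 + 2*42*(1/126)) = √(156 + ⅔) = √(470/3) = √1410/3 ≈ 12.517)
M/n(l(-4)) = (√1410/3)/165 = (√1410/3)*(1/165) = √1410/495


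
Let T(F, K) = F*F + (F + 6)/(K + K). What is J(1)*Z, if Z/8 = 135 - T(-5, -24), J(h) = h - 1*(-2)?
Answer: 5281/2 ≈ 2640.5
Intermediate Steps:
J(h) = 2 + h (J(h) = h + 2 = 2 + h)
T(F, K) = F**2 + (6 + F)/(2*K) (T(F, K) = F**2 + (6 + F)/((2*K)) = F**2 + (6 + F)*(1/(2*K)) = F**2 + (6 + F)/(2*K))
Z = 5281/6 (Z = 8*(135 - (3 + (1/2)*(-5) - 24*(-5)**2)/(-24)) = 8*(135 - (-1)*(3 - 5/2 - 24*25)/24) = 8*(135 - (-1)*(3 - 5/2 - 600)/24) = 8*(135 - (-1)*(-1199)/(24*2)) = 8*(135 - 1*1199/48) = 8*(135 - 1199/48) = 8*(5281/48) = 5281/6 ≈ 880.17)
J(1)*Z = (2 + 1)*(5281/6) = 3*(5281/6) = 5281/2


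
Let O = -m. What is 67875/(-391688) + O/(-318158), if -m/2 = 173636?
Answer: -78808624693/62309335352 ≈ -1.2648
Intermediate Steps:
m = -347272 (m = -2*173636 = -347272)
O = 347272 (O = -1*(-347272) = 347272)
67875/(-391688) + O/(-318158) = 67875/(-391688) + 347272/(-318158) = 67875*(-1/391688) + 347272*(-1/318158) = -67875/391688 - 173636/159079 = -78808624693/62309335352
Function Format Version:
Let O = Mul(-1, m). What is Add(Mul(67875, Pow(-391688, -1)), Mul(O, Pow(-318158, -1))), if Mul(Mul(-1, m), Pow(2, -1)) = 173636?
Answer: Rational(-78808624693, 62309335352) ≈ -1.2648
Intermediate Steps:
m = -347272 (m = Mul(-2, 173636) = -347272)
O = 347272 (O = Mul(-1, -347272) = 347272)
Add(Mul(67875, Pow(-391688, -1)), Mul(O, Pow(-318158, -1))) = Add(Mul(67875, Pow(-391688, -1)), Mul(347272, Pow(-318158, -1))) = Add(Mul(67875, Rational(-1, 391688)), Mul(347272, Rational(-1, 318158))) = Add(Rational(-67875, 391688), Rational(-173636, 159079)) = Rational(-78808624693, 62309335352)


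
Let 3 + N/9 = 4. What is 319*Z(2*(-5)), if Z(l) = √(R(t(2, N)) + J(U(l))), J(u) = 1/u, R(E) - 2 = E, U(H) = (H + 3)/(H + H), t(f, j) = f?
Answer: 1276*√21/7 ≈ 835.34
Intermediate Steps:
N = 9 (N = -27 + 9*4 = -27 + 36 = 9)
U(H) = (3 + H)/(2*H) (U(H) = (3 + H)/((2*H)) = (3 + H)*(1/(2*H)) = (3 + H)/(2*H))
R(E) = 2 + E
Z(l) = √(4 + 2*l/(3 + l)) (Z(l) = √((2 + 2) + 1/((3 + l)/(2*l))) = √(4 + 2*l/(3 + l)))
319*Z(2*(-5)) = 319*(√6*√((2 + 2*(-5))/(3 + 2*(-5)))) = 319*(√6*√((2 - 10)/(3 - 10))) = 319*(√6*√(-8/(-7))) = 319*(√6*√(-⅐*(-8))) = 319*(√6*√(8/7)) = 319*(√6*(2*√14/7)) = 319*(4*√21/7) = 1276*√21/7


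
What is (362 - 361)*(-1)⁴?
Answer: 1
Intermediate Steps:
(362 - 361)*(-1)⁴ = 1*1 = 1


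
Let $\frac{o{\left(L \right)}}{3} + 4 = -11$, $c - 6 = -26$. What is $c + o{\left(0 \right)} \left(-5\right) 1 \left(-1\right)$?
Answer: $-245$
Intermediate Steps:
$c = -20$ ($c = 6 - 26 = -20$)
$o{\left(L \right)} = -45$ ($o{\left(L \right)} = -12 + 3 \left(-11\right) = -12 - 33 = -45$)
$c + o{\left(0 \right)} \left(-5\right) 1 \left(-1\right) = -20 - 45 \left(-5\right) 1 \left(-1\right) = -20 - 45 \left(\left(-5\right) \left(-1\right)\right) = -20 - 225 = -245$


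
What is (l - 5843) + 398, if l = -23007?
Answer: -28452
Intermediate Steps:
(l - 5843) + 398 = (-23007 - 5843) + 398 = -28850 + 398 = -28452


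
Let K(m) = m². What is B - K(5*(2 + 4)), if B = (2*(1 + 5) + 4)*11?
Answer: -724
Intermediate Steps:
B = 176 (B = (2*6 + 4)*11 = (12 + 4)*11 = 16*11 = 176)
B - K(5*(2 + 4)) = 176 - (5*(2 + 4))² = 176 - (5*6)² = 176 - 1*30² = 176 - 1*900 = 176 - 900 = -724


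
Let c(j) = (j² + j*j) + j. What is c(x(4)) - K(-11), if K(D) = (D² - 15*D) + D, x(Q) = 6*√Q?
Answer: 25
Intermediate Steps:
c(j) = j + 2*j² (c(j) = (j² + j²) + j = 2*j² + j = j + 2*j²)
K(D) = D² - 14*D
c(x(4)) - K(-11) = (6*√4)*(1 + 2*(6*√4)) - (-11)*(-14 - 11) = (6*2)*(1 + 2*(6*2)) - (-11)*(-25) = 12*(1 + 2*12) - 1*275 = 12*(1 + 24) - 275 = 12*25 - 275 = 300 - 275 = 25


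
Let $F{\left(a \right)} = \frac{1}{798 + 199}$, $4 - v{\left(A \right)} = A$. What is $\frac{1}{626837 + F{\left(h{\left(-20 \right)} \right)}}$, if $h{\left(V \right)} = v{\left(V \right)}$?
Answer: $\frac{997}{624956490} \approx 1.5953 \cdot 10^{-6}$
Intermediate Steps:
$v{\left(A \right)} = 4 - A$
$h{\left(V \right)} = 4 - V$
$F{\left(a \right)} = \frac{1}{997}$
$\frac{1}{626837 + F{\left(h{\left(-20 \right)} \right)}} = \frac{1}{626837 + \frac{1}{997}} = \frac{1}{\frac{624956490}{997}} = \frac{997}{624956490}$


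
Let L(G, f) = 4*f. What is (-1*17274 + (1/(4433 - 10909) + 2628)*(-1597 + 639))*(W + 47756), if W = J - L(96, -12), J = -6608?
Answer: -169068368448510/1619 ≈ -1.0443e+11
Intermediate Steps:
W = -6560 (W = -6608 - 4*(-12) = -6608 - 1*(-48) = -6608 + 48 = -6560)
(-1*17274 + (1/(4433 - 10909) + 2628)*(-1597 + 639))*(W + 47756) = (-1*17274 + (1/(4433 - 10909) + 2628)*(-1597 + 639))*(-6560 + 47756) = (-17274 + (1/(-6476) + 2628)*(-958))*41196 = (-17274 + (-1/6476 + 2628)*(-958))*41196 = (-17274 + (17018927/6476)*(-958))*41196 = (-17274 - 8152066033/3238)*41196 = -8207999245/3238*41196 = -169068368448510/1619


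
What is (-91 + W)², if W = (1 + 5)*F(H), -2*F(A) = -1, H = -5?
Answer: 7744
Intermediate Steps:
F(A) = ½ (F(A) = -½*(-1) = ½)
W = 3 (W = (1 + 5)*(½) = 6*(½) = 3)
(-91 + W)² = (-91 + 3)² = (-88)² = 7744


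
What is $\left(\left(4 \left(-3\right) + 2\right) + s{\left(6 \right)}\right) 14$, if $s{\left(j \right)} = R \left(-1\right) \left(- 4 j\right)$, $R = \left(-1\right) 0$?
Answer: $-140$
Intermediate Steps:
$R = 0$
$s{\left(j \right)} = 0$ ($s{\left(j \right)} = 0 \left(-1\right) \left(- 4 j\right) = 0 \left(- 4 j\right) = 0$)
$\left(\left(4 \left(-3\right) + 2\right) + s{\left(6 \right)}\right) 14 = \left(\left(4 \left(-3\right) + 2\right) + 0\right) 14 = \left(\left(-12 + 2\right) + 0\right) 14 = \left(-10 + 0\right) 14 = \left(-10\right) 14 = -140$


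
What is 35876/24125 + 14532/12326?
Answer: 396396038/148682375 ≈ 2.6661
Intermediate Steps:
35876/24125 + 14532/12326 = 35876*(1/24125) + 14532*(1/12326) = 35876/24125 + 7266/6163 = 396396038/148682375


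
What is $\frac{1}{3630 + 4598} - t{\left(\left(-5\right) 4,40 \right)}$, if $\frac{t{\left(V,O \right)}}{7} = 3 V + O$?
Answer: $\frac{1151921}{8228} \approx 140.0$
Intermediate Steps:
$t{\left(V,O \right)} = 7 O + 21 V$ ($t{\left(V,O \right)} = 7 \left(3 V + O\right) = 7 \left(O + 3 V\right) = 7 O + 21 V$)
$\frac{1}{3630 + 4598} - t{\left(\left(-5\right) 4,40 \right)} = \frac{1}{3630 + 4598} - \left(7 \cdot 40 + 21 \left(\left(-5\right) 4\right)\right) = \frac{1}{8228} - \left(280 + 21 \left(-20\right)\right) = \frac{1}{8228} - \left(280 - 420\right) = \frac{1}{8228} - -140 = \frac{1}{8228} + 140 = \frac{1151921}{8228}$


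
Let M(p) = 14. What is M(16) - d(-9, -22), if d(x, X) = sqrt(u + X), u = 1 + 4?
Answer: 14 - I*sqrt(17) ≈ 14.0 - 4.1231*I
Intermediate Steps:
u = 5
d(x, X) = sqrt(5 + X)
M(16) - d(-9, -22) = 14 - sqrt(5 - 22) = 14 - sqrt(-17) = 14 - I*sqrt(17)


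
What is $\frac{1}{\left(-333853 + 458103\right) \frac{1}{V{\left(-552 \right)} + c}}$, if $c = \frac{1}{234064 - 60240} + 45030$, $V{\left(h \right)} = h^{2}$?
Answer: $\frac{60792162817}{21597632000} \approx 2.8148$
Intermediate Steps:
$c = \frac{7827294721}{173824}$ ($c = \frac{1}{173824} + 45030 = \frac{7827294721}{173824} \approx 45030.0$)
$\frac{1}{\left(-333853 + 458103\right) \frac{1}{V{\left(-552 \right)} + c}} = \frac{1}{\left(-333853 + 458103\right) \frac{1}{\left(-552\right)^{2} + \frac{7827294721}{173824}}} = \frac{1}{124250 \frac{1}{304704 + \frac{7827294721}{173824}}} = \frac{1}{124250 \frac{1}{\frac{60792162817}{173824}}} = \frac{1}{124250 \cdot \frac{173824}{60792162817}} = \frac{1}{\frac{21597632000}{60792162817}} = \frac{60792162817}{21597632000}$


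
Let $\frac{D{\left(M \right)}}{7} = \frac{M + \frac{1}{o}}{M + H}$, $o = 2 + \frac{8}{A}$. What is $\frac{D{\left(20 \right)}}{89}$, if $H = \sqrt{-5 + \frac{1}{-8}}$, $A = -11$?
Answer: $\frac{23280}{288449} - \frac{291 i \sqrt{82}}{288449} \approx 0.080708 - 0.0091355 i$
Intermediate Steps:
$o = \frac{14}{11}$ ($o = 2 + \frac{8}{-11} = 2 + 8 \left(- \frac{1}{11}\right) = 2 - \frac{8}{11} = \frac{14}{11} \approx 1.2727$)
$H = \frac{i \sqrt{82}}{4}$ ($H = \sqrt{-5 - \frac{1}{8}} = \sqrt{- \frac{41}{8}} = \frac{i \sqrt{82}}{4} \approx 2.2638 i$)
$D{\left(M \right)} = \frac{7 \left(\frac{11}{14} + M\right)}{M + \frac{i \sqrt{82}}{4}}$ ($D{\left(M \right)} = 7 \frac{M + \frac{1}{\frac{14}{11}}}{M + \frac{i \sqrt{82}}{4}} = 7 \frac{M + \frac{11}{14}}{M + \frac{i \sqrt{82}}{4}} = 7 \frac{\frac{11}{14} + M}{M + \frac{i \sqrt{82}}{4}} = \frac{7 \left(\frac{11}{14} + M\right)}{M + \frac{i \sqrt{82}}{4}}$)
$\frac{D{\left(20 \right)}}{89} = \frac{2 \frac{1}{4 \cdot 20 + i \sqrt{82}} \left(11 + 14 \cdot 20\right)}{89} = \frac{2 \left(11 + 280\right)}{80 + i \sqrt{82}} \cdot \frac{1}{89} = 2 \frac{1}{80 + i \sqrt{82}} \cdot 291 \cdot \frac{1}{89} = \frac{582}{80 + i \sqrt{82}} \cdot \frac{1}{89} = \frac{582}{89 \left(80 + i \sqrt{82}\right)}$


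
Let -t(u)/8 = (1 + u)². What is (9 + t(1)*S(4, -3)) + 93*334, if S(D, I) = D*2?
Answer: 30815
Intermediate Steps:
t(u) = -8*(1 + u)²
S(D, I) = 2*D
(9 + t(1)*S(4, -3)) + 93*334 = (9 + (-8*(1 + 1)²)*(2*4)) + 93*334 = (9 - 8*2²*8) + 31062 = (9 - 8*4*8) + 31062 = (9 - 32*8) + 31062 = (9 - 256) + 31062 = -247 + 31062 = 30815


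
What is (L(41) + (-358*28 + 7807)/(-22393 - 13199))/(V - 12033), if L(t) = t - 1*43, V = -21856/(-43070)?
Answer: 495068115/3074196441128 ≈ 0.00016104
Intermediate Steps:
V = 10928/21535 (V = -21856*(-1/43070) = 10928/21535 ≈ 0.50745)
L(t) = -43 + t (L(t) = t - 43 = -43 + t)
(L(41) + (-358*28 + 7807)/(-22393 - 13199))/(V - 12033) = ((-43 + 41) + (-358*28 + 7807)/(-22393 - 13199))/(10928/21535 - 12033) = (-2 + (-10024 + 7807)/(-35592))/(-259119727/21535) = (-2 - 2217*(-1/35592))*(-21535/259119727) = (-2 + 739/11864)*(-21535/259119727) = -22989/11864*(-21535/259119727) = 495068115/3074196441128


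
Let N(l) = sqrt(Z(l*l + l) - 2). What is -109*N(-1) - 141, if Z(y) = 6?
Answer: -359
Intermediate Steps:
N(l) = 2 (N(l) = sqrt(6 - 2) = sqrt(4) = 2)
-109*N(-1) - 141 = -109*2 - 141 = -218 - 141 = -359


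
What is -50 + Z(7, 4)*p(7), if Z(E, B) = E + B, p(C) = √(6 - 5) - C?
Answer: -116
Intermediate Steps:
p(C) = 1 - C (p(C) = √1 - C = 1 - C)
Z(E, B) = B + E
-50 + Z(7, 4)*p(7) = -50 + (4 + 7)*(1 - 1*7) = -50 + 11*(1 - 7) = -50 + 11*(-6) = -50 - 66 = -116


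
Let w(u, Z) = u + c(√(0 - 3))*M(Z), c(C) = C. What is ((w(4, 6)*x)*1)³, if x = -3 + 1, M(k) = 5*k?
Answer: 258688 + 636480*I*√3 ≈ 2.5869e+5 + 1.1024e+6*I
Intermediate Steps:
x = -2
w(u, Z) = u + 5*I*Z*√3 (w(u, Z) = u + √(0 - 3)*(5*Z) = u + √(-3)*(5*Z) = u + (I*√3)*(5*Z) = u + 5*I*Z*√3)
((w(4, 6)*x)*1)³ = (((4 + 5*I*6*√3)*(-2))*1)³ = (((4 + 30*I*√3)*(-2))*1)³ = ((-8 - 60*I*√3)*1)³ = (-8 - 60*I*√3)³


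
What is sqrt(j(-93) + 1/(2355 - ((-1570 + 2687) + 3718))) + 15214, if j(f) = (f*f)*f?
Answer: 15214 + I*sqrt(309194830955)/620 ≈ 15214.0 + 896.86*I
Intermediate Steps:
j(f) = f**3 (j(f) = f**2*f = f**3)
sqrt(j(-93) + 1/(2355 - ((-1570 + 2687) + 3718))) + 15214 = sqrt((-93)**3 + 1/(2355 - ((-1570 + 2687) + 3718))) + 15214 = sqrt(-804357 + 1/(2355 - (1117 + 3718))) + 15214 = sqrt(-804357 + 1/(2355 - 1*4835)) + 15214 = sqrt(-804357 + 1/(2355 - 4835)) + 15214 = sqrt(-804357 + 1/(-2480)) + 15214 = sqrt(-804357 - 1/2480) + 15214 = sqrt(-1994805361/2480) + 15214 = I*sqrt(309194830955)/620 + 15214 = 15214 + I*sqrt(309194830955)/620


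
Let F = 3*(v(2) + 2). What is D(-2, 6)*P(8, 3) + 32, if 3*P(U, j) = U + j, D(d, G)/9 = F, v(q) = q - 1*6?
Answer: -166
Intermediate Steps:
v(q) = -6 + q (v(q) = q - 6 = -6 + q)
F = -6 (F = 3*((-6 + 2) + 2) = 3*(-4 + 2) = 3*(-2) = -6)
D(d, G) = -54 (D(d, G) = 9*(-6) = -54)
P(U, j) = U/3 + j/3 (P(U, j) = (U + j)/3 = U/3 + j/3)
D(-2, 6)*P(8, 3) + 32 = -54*((1/3)*8 + (1/3)*3) + 32 = -54*(8/3 + 1) + 32 = -54*11/3 + 32 = -198 + 32 = -166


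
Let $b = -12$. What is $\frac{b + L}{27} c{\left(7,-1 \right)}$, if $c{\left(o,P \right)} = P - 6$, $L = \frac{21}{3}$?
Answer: $\frac{35}{27} \approx 1.2963$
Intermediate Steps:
$L = 7$ ($L = 21 \cdot \frac{1}{3} = 7$)
$c{\left(o,P \right)} = -6 + P$ ($c{\left(o,P \right)} = P - 6 = -6 + P$)
$\frac{b + L}{27} c{\left(7,-1 \right)} = \frac{-12 + 7}{27} \left(-6 - 1\right) = \frac{1}{27} \left(-5\right) \left(-7\right) = \left(- \frac{5}{27}\right) \left(-7\right) = \frac{35}{27}$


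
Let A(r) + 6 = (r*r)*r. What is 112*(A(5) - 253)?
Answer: -15008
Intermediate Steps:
A(r) = -6 + r**3 (A(r) = -6 + (r*r)*r = -6 + r**2*r = -6 + r**3)
112*(A(5) - 253) = 112*((-6 + 5**3) - 253) = 112*((-6 + 125) - 253) = 112*(119 - 253) = 112*(-134) = -15008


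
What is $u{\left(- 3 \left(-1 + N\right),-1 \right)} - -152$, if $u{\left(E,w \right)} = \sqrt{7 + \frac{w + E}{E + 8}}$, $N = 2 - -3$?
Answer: $152 + \frac{\sqrt{41}}{2} \approx 155.2$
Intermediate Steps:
$N = 5$ ($N = 2 + 3 = 5$)
$u{\left(E,w \right)} = \sqrt{7 + \frac{E + w}{8 + E}}$
$u{\left(- 3 \left(-1 + N\right),-1 \right)} - -152 = \sqrt{\frac{56 - 1 + 8 \left(- 3 \left(-1 + 5\right)\right)}{8 - 3 \left(-1 + 5\right)}} - -152 = \sqrt{\frac{56 - 1 + 8 \left(\left(-3\right) 4\right)}{8 - 12}} + 152 = \sqrt{\frac{56 - 1 + 8 \left(-12\right)}{8 - 12}} + 152 = \sqrt{\frac{56 - 1 - 96}{-4}} + 152 = \sqrt{\left(- \frac{1}{4}\right) \left(-41\right)} + 152 = \sqrt{\frac{41}{4}} + 152 = \frac{\sqrt{41}}{2} + 152 = 152 + \frac{\sqrt{41}}{2}$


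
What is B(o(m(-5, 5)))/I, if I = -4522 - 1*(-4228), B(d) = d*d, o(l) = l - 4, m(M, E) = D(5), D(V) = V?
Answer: -1/294 ≈ -0.0034014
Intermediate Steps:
m(M, E) = 5
o(l) = -4 + l
B(d) = d**2
I = -294 (I = -4522 + 4228 = -294)
B(o(m(-5, 5)))/I = (-4 + 5)**2/(-294) = 1**2*(-1/294) = 1*(-1/294) = -1/294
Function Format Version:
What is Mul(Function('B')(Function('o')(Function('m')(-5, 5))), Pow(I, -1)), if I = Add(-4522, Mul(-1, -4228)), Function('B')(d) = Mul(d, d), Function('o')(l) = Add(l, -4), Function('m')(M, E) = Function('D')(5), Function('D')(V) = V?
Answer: Rational(-1, 294) ≈ -0.0034014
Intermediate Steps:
Function('m')(M, E) = 5
Function('o')(l) = Add(-4, l)
Function('B')(d) = Pow(d, 2)
I = -294 (I = Add(-4522, 4228) = -294)
Mul(Function('B')(Function('o')(Function('m')(-5, 5))), Pow(I, -1)) = Mul(Pow(Add(-4, 5), 2), Pow(-294, -1)) = Mul(Pow(1, 2), Rational(-1, 294)) = Mul(1, Rational(-1, 294)) = Rational(-1, 294)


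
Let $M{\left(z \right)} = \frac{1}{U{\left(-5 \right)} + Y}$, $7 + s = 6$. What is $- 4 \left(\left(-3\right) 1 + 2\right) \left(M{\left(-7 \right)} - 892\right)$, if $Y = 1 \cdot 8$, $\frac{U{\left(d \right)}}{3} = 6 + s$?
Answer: $- \frac{82060}{23} \approx -3567.8$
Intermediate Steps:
$s = -1$ ($s = -7 + 6 = -1$)
$U{\left(d \right)} = 15$ ($U{\left(d \right)} = 3 \left(6 - 1\right) = 3 \cdot 5 = 15$)
$Y = 8$
$M{\left(z \right)} = \frac{1}{23}$ ($M{\left(z \right)} = \frac{1}{15 + 8} = \frac{1}{23}$)
$- 4 \left(\left(-3\right) 1 + 2\right) \left(M{\left(-7 \right)} - 892\right) = - 4 \left(\left(-3\right) 1 + 2\right) \left(\frac{1}{23} - 892\right) = - 4 \left(-3 + 2\right) \left(- \frac{20515}{23}\right) = \left(-4\right) \left(-1\right) \left(- \frac{20515}{23}\right) = 4 \left(- \frac{20515}{23}\right) = - \frac{82060}{23}$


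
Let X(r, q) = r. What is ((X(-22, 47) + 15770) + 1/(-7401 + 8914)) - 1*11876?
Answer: 5858337/1513 ≈ 3872.0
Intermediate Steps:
((X(-22, 47) + 15770) + 1/(-7401 + 8914)) - 1*11876 = ((-22 + 15770) + 1/(-7401 + 8914)) - 1*11876 = (15748 + 1/1513) - 11876 = 23826725/1513 - 11876 = 5858337/1513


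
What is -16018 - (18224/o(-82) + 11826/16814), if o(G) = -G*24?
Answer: -16573891970/1034061 ≈ -16028.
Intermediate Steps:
o(G) = -24*G
-16018 - (18224/o(-82) + 11826/16814) = -16018 - (18224/((-24*(-82))) + 11826/16814) = -16018 - (18224/1968 + 11826*(1/16814)) = -16018 - (18224*(1/1968) + 5913/8407) = -16018 - (1139/123 + 5913/8407) = -16018 - 1*10302872/1034061 = -16018 - 10302872/1034061 = -16573891970/1034061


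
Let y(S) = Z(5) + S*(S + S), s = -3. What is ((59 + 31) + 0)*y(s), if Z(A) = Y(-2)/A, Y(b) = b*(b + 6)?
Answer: 1476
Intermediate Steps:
Y(b) = b*(6 + b)
Z(A) = -8/A (Z(A) = (-2*(6 - 2))/A = (-2*4)/A = -8/A)
y(S) = -8/5 + 2*S**2 (y(S) = -8/5 + S*(S + S) = -8*1/5 + S*(2*S) = -8/5 + 2*S**2)
((59 + 31) + 0)*y(s) = ((59 + 31) + 0)*(-8/5 + 2*(-3)**2) = (90 + 0)*(-8/5 + 2*9) = 90*(-8/5 + 18) = 90*(82/5) = 1476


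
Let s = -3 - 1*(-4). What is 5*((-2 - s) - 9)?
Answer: -60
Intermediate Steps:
s = 1 (s = -3 + 4 = 1)
5*((-2 - s) - 9) = 5*((-2 - 1*1) - 9) = 5*((-2 - 1) - 9) = 5*(-3 - 9) = 5*(-12) = -60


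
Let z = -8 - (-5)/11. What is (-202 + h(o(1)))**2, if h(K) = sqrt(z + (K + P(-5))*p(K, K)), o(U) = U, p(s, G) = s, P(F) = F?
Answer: (2222 - I*sqrt(1397))**2/121 ≈ 40792.0 - 1372.7*I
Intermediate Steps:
z = -83/11 (z = -8 - (-5)/11 = -8 - 1*(-5/11) = -8 + 5/11 = -83/11 ≈ -7.5455)
h(K) = sqrt(-83/11 + K*(-5 + K)) (h(K) = sqrt(-83/11 + (K - 5)*K) = sqrt(-83/11 + (-5 + K)*K) = sqrt(-83/11 + K*(-5 + K)))
(-202 + h(o(1)))**2 = (-202 + sqrt(-913 - 605*1 + 121*1**2)/11)**2 = (-202 + sqrt(-913 - 605 + 121*1)/11)**2 = (-202 + sqrt(-913 - 605 + 121)/11)**2 = (-202 + sqrt(-1397)/11)**2 = (-202 + (I*sqrt(1397))/11)**2 = (-202 + I*sqrt(1397)/11)**2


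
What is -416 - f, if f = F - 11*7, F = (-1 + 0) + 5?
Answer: -343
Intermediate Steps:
F = 4 (F = -1 + 5 = 4)
f = -73 (f = 4 - 11*7 = 4 - 77 = -73)
-416 - f = -416 - 1*(-73) = -416 + 73 = -343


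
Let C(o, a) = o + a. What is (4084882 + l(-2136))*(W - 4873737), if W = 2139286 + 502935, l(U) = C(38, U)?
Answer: -9110797820544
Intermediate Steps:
C(o, a) = a + o
l(U) = 38 + U (l(U) = U + 38 = 38 + U)
W = 2642221
(4084882 + l(-2136))*(W - 4873737) = (4084882 + (38 - 2136))*(2642221 - 4873737) = (4084882 - 2098)*(-2231516) = 4082784*(-2231516) = -9110797820544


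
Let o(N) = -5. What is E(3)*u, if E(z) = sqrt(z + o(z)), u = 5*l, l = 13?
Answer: 65*I*sqrt(2) ≈ 91.924*I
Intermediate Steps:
u = 65 (u = 5*13 = 65)
E(z) = sqrt(-5 + z) (E(z) = sqrt(z - 5) = sqrt(-5 + z))
E(3)*u = sqrt(-5 + 3)*65 = sqrt(-2)*65 = (I*sqrt(2))*65 = 65*I*sqrt(2)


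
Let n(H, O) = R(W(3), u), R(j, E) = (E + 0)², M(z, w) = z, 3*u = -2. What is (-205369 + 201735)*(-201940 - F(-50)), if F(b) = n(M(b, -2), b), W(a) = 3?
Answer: 6604664176/9 ≈ 7.3385e+8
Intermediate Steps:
u = -⅔ (u = (⅓)*(-2) = -⅔ ≈ -0.66667)
R(j, E) = E²
n(H, O) = 4/9 (n(H, O) = (-⅔)² = 4/9)
F(b) = 4/9
(-205369 + 201735)*(-201940 - F(-50)) = (-205369 + 201735)*(-201940 - 1*4/9) = -3634*(-201940 - 4/9) = -3634*(-1817464/9) = 6604664176/9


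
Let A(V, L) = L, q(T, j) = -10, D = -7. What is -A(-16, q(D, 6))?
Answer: 10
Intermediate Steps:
-A(-16, q(D, 6)) = -1*(-10) = 10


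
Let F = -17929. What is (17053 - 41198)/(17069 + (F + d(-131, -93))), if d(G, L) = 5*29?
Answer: 439/13 ≈ 33.769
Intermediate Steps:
d(G, L) = 145
(17053 - 41198)/(17069 + (F + d(-131, -93))) = (17053 - 41198)/(17069 + (-17929 + 145)) = -24145/(17069 - 17784) = -24145/(-715) = -24145*(-1/715) = 439/13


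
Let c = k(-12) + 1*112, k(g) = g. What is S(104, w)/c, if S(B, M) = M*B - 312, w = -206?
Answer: -5434/25 ≈ -217.36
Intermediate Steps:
c = 100 (c = -12 + 1*112 = -12 + 112 = 100)
S(B, M) = -312 + B*M (S(B, M) = B*M - 312 = -312 + B*M)
S(104, w)/c = (-312 + 104*(-206))/100 = (-312 - 21424)*(1/100) = -21736*1/100 = -5434/25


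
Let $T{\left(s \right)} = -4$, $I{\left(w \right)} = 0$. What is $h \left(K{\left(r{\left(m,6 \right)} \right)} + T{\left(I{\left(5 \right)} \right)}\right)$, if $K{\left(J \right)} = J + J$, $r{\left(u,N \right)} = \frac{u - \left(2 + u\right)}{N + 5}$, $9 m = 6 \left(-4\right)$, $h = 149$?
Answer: $- \frac{7152}{11} \approx -650.18$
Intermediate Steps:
$m = - \frac{8}{3}$ ($m = \frac{6 \left(-4\right)}{9} = \frac{1}{9} \left(-24\right) = - \frac{8}{3} \approx -2.6667$)
$r{\left(u,N \right)} = - \frac{2}{5 + N}$
$K{\left(J \right)} = 2 J$
$h \left(K{\left(r{\left(m,6 \right)} \right)} + T{\left(I{\left(5 \right)} \right)}\right) = 149 \left(2 \left(- \frac{2}{5 + 6}\right) - 4\right) = 149 \left(2 \left(- \frac{2}{11}\right) - 4\right) = 149 \left(- \frac{4}{11} - 4\right) = 149 \left(- \frac{48}{11}\right) = - \frac{7152}{11}$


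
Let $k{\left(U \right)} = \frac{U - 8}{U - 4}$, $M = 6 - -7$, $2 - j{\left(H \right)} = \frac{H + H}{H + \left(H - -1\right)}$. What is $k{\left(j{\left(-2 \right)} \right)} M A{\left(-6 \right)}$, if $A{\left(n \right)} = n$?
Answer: $- \frac{858}{5} \approx -171.6$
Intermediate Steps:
$j{\left(H \right)} = 2 - \frac{2 H}{1 + 2 H}$ ($j{\left(H \right)} = 2 - \frac{H + H}{H + \left(H - -1\right)} = 2 - \frac{2 H}{H + \left(H + 1\right)} = 2 - \frac{2 H}{H + \left(1 + H\right)} = 2 - \frac{2 H}{1 + 2 H}$)
$M = 13$ ($M = 6 + 7 = 13$)
$k{\left(U \right)} = \frac{-8 + U}{-4 + U}$
$k{\left(j{\left(-2 \right)} \right)} M A{\left(-6 \right)} = \frac{-8 + \frac{2 \left(1 - 2\right)}{1 + 2 \left(-2\right)}}{-4 + \frac{2 \left(1 - 2\right)}{1 + 2 \left(-2\right)}} 13 \left(-6\right) = \frac{-8 + 2 \frac{1}{1 - 4} \left(-1\right)}{-4 + 2 \frac{1}{1 - 4} \left(-1\right)} 13 \left(-6\right) = \frac{-8 + 2 \frac{1}{-3} \left(-1\right)}{-4 + 2 \frac{1}{-3} \left(-1\right)} 13 \left(-6\right) = \frac{-8 + 2 \left(- \frac{1}{3}\right) \left(-1\right)}{-4 + 2 \left(- \frac{1}{3}\right) \left(-1\right)} 13 \left(-6\right) = \frac{-8 + \frac{2}{3}}{-4 + \frac{2}{3}} \cdot 13 \left(-6\right) = \frac{1}{- \frac{10}{3}} \left(- \frac{22}{3}\right) 13 \left(-6\right) = \left(- \frac{3}{10}\right) \left(- \frac{22}{3}\right) 13 \left(-6\right) = \frac{11}{5} \cdot 13 \left(-6\right) = \frac{143}{5} \left(-6\right) = - \frac{858}{5}$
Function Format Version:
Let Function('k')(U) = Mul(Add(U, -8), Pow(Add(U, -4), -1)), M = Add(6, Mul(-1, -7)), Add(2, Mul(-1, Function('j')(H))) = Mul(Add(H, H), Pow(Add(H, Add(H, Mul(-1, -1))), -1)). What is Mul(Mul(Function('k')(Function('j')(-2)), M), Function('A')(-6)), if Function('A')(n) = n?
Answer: Rational(-858, 5) ≈ -171.60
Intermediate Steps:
Function('j')(H) = Add(2, Mul(-2, H, Pow(Add(1, Mul(2, H)), -1))) (Function('j')(H) = Add(2, Mul(-1, Mul(Add(H, H), Pow(Add(H, Add(H, Mul(-1, -1))), -1)))) = Add(2, Mul(-1, Mul(Mul(2, H), Pow(Add(H, Add(H, 1)), -1)))) = Add(2, Mul(-1, Mul(Mul(2, H), Pow(Add(H, Add(1, H)), -1)))) = Add(2, Mul(-1, Mul(Mul(2, H), Pow(Add(1, Mul(2, H)), -1)))) = Add(2, Mul(-1, Mul(2, H, Pow(Add(1, Mul(2, H)), -1)))) = Add(2, Mul(-2, H, Pow(Add(1, Mul(2, H)), -1))))
M = 13 (M = Add(6, 7) = 13)
Function('k')(U) = Mul(Pow(Add(-4, U), -1), Add(-8, U)) (Function('k')(U) = Mul(Add(-8, U), Pow(Add(-4, U), -1)) = Mul(Pow(Add(-4, U), -1), Add(-8, U)))
Mul(Mul(Function('k')(Function('j')(-2)), M), Function('A')(-6)) = Mul(Mul(Mul(Pow(Add(-4, Mul(2, Pow(Add(1, Mul(2, -2)), -1), Add(1, -2))), -1), Add(-8, Mul(2, Pow(Add(1, Mul(2, -2)), -1), Add(1, -2)))), 13), -6) = Mul(Mul(Mul(Pow(Add(-4, Mul(2, Pow(Add(1, -4), -1), -1)), -1), Add(-8, Mul(2, Pow(Add(1, -4), -1), -1))), 13), -6) = Mul(Mul(Mul(Pow(Add(-4, Mul(2, Pow(-3, -1), -1)), -1), Add(-8, Mul(2, Pow(-3, -1), -1))), 13), -6) = Mul(Mul(Mul(Pow(Add(-4, Mul(2, Rational(-1, 3), -1)), -1), Add(-8, Mul(2, Rational(-1, 3), -1))), 13), -6) = Mul(Mul(Mul(Pow(Add(-4, Rational(2, 3)), -1), Add(-8, Rational(2, 3))), 13), -6) = Mul(Mul(Mul(Pow(Rational(-10, 3), -1), Rational(-22, 3)), 13), -6) = Mul(Mul(Mul(Rational(-3, 10), Rational(-22, 3)), 13), -6) = Mul(Mul(Rational(11, 5), 13), -6) = Mul(Rational(143, 5), -6) = Rational(-858, 5)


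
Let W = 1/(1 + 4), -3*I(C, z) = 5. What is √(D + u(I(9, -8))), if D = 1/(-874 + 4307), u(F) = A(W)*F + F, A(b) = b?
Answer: I*√23567545/3433 ≈ 1.4141*I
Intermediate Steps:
I(C, z) = -5/3 (I(C, z) = -⅓*5 = -5/3)
W = ⅕ (W = 1/5 = ⅕ ≈ 0.20000)
u(F) = 6*F/5 (u(F) = F/5 + F = 6*F/5)
D = 1/3433 ≈ 0.00029129
√(D + u(I(9, -8))) = √(1/3433 + (6/5)*(-5/3)) = √(1/3433 - 2) = √(-6865/3433) = I*√23567545/3433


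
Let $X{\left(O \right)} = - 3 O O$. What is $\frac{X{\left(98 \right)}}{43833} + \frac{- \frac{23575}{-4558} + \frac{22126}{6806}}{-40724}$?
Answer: $- \frac{6068417993973773}{9229254871690136} \approx -0.65752$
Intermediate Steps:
$X{\left(O \right)} = - 3 O^{2}$
$\frac{X{\left(98 \right)}}{43833} + \frac{- \frac{23575}{-4558} + \frac{22126}{6806}}{-40724} = \frac{\left(-3\right) 98^{2}}{43833} + \frac{- \frac{23575}{-4558} + \frac{22126}{6806}}{-40724} = \left(-3\right) 9604 \cdot \frac{1}{43833} + \left(\left(-23575\right) \left(- \frac{1}{4558}\right) + 22126 \cdot \frac{1}{6806}\right) \left(- \frac{1}{40724}\right) = \left(-28812\right) \frac{1}{43833} + \left(\frac{23575}{4558} + \frac{11063}{3403}\right) \left(- \frac{1}{40724}\right) = - \frac{9604}{14611} + \frac{130650879}{15510874} \left(- \frac{1}{40724}\right) = - \frac{9604}{14611} - \frac{130650879}{631664832776} = - \frac{6068417993973773}{9229254871690136}$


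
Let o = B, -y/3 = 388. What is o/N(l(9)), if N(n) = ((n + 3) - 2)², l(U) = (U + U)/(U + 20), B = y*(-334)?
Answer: 326960616/2209 ≈ 1.4801e+5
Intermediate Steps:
y = -1164 (y = -3*388 = -1164)
B = 388776 (B = -1164*(-334) = 388776)
l(U) = 2*U/(20 + U) (l(U) = (2*U)/(20 + U) = 2*U/(20 + U))
o = 388776
N(n) = (1 + n)² (N(n) = ((3 + n) - 2)² = (1 + n)²)
o/N(l(9)) = 388776/((1 + 2*9/(20 + 9))²) = 388776/((1 + 2*9/29)²) = 388776/((1 + 2*9*(1/29))²) = 388776/((1 + 18/29)²) = 388776/((47/29)²) = 388776/(2209/841) = 388776*(841/2209) = 326960616/2209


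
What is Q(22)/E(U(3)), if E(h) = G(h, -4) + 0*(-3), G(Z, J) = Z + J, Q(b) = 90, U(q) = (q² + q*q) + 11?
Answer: 18/5 ≈ 3.6000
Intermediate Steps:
U(q) = 11 + 2*q² (U(q) = (q² + q²) + 11 = 2*q² + 11 = 11 + 2*q²)
G(Z, J) = J + Z
E(h) = -4 + h (E(h) = (-4 + h) + 0*(-3) = (-4 + h) + 0 = -4 + h)
Q(22)/E(U(3)) = 90/(-4 + (11 + 2*3²)) = 90/(-4 + (11 + 2*9)) = 90/(-4 + (11 + 18)) = 90/(-4 + 29) = 90/25 = 90*(1/25) = 18/5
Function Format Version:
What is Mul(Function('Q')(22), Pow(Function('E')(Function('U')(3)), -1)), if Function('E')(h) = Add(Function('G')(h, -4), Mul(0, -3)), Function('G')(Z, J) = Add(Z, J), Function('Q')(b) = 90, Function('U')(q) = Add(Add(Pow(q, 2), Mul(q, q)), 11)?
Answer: Rational(18, 5) ≈ 3.6000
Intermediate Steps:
Function('U')(q) = Add(11, Mul(2, Pow(q, 2))) (Function('U')(q) = Add(Add(Pow(q, 2), Pow(q, 2)), 11) = Add(Mul(2, Pow(q, 2)), 11) = Add(11, Mul(2, Pow(q, 2))))
Function('G')(Z, J) = Add(J, Z)
Function('E')(h) = Add(-4, h) (Function('E')(h) = Add(Add(-4, h), Mul(0, -3)) = Add(Add(-4, h), 0) = Add(-4, h))
Mul(Function('Q')(22), Pow(Function('E')(Function('U')(3)), -1)) = Mul(90, Pow(Add(-4, Add(11, Mul(2, Pow(3, 2)))), -1)) = Mul(90, Pow(Add(-4, Add(11, Mul(2, 9))), -1)) = Mul(90, Pow(Add(-4, Add(11, 18)), -1)) = Mul(90, Pow(Add(-4, 29), -1)) = Mul(90, Pow(25, -1)) = Mul(90, Rational(1, 25)) = Rational(18, 5)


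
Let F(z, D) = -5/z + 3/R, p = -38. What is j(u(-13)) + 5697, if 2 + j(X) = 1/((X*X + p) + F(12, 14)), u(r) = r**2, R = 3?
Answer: 1949301697/342283 ≈ 5695.0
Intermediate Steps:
F(z, D) = 1 - 5/z (F(z, D) = -5/z + 3/3 = -5/z + 3*(1/3) = -5/z + 1 = 1 - 5/z)
j(X) = -2 + 1/(-449/12 + X**2) (j(X) = -2 + 1/((X*X - 38) + (-5 + 12)/12) = -2 + 1/((X**2 - 38) + (1/12)*7) = -2 + 1/((-38 + X**2) + 7/12) = -2 + 1/(-449/12 + X**2))
j(u(-13)) + 5697 = 2*(455 - 12*((-13)**2)**2)/(-449 + 12*((-13)**2)**2) + 5697 = 2*(455 - 12*169**2)/(-449 + 12*169**2) + 5697 = 2*(455 - 12*28561)/(-449 + 12*28561) + 5697 = 2*(455 - 342732)/(-449 + 342732) + 5697 = 2*(-342277)/342283 + 5697 = 2*(1/342283)*(-342277) + 5697 = -684554/342283 + 5697 = 1949301697/342283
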